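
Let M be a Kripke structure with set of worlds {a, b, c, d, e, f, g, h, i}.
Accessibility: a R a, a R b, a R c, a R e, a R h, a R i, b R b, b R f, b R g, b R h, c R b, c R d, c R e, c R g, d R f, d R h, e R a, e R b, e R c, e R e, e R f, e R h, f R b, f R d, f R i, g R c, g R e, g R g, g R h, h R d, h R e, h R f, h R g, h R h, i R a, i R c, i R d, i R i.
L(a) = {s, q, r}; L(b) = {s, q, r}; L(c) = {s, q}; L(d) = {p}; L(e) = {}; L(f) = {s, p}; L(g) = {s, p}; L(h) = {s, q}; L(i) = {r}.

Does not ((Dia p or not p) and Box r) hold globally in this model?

Let φ = not ((Dia p or not p) and Box r). Evaluate φ at each world:
  a (successors {a, b, c, e, h, i}): φ is true.
  b (successors {b, f, g, h}): φ is true.
  c (successors {b, d, e, g}): φ is true.
  d (successors {f, h}): φ is true.
  e (successors {a, b, c, e, f, h}): φ is true.
  f (successors {b, d, i}): φ is true.
  g (successors {c, e, g, h}): φ is true.
  h (successors {d, e, f, g, h}): φ is true.
  i (successors {a, c, d, i}): φ is true.
For instance, at i:
  At i: (Dia p or not p) and Box r is false, so not ((Dia p or not p) and Box r) is true.
    At i: Dia p or not p is true, Box r is false, so (Dia p or not p) and Box r is false.
      At i: Dia p is true, not p is true, so Dia p or not p is true.
      At i: Box r requires r at every successor {a, c, d, i}.
        r fails at c, so Box r is false at i.

Yes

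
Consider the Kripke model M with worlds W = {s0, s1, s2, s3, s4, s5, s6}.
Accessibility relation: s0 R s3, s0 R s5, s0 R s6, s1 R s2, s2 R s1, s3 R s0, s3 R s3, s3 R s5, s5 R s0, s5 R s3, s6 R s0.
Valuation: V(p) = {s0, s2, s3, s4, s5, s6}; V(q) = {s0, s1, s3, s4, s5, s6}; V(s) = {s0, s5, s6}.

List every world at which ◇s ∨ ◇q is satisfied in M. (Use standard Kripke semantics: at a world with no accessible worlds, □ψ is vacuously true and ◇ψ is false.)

s0, s2, s3, s5, s6

Let φ = ◇s ∨ ◇q. Evaluate φ at each world:
  s0 (successors {s3, s5, s6}): φ is true.
  s1 (successors {s2}): φ is false.
  s2 (successors {s1}): φ is true.
  s3 (successors {s0, s3, s5}): φ is true.
  s4 (successors ∅): φ is false.
  s5 (successors {s0, s3}): φ is true.
  s6 (successors {s0}): φ is true.
For instance, at s5:
  At s5: ◇s is true, ◇q is true, so ◇s ∨ ◇q is true.
    At s5: ◇s requires s at some successor in {s0, s3}.
      s holds at s0, so ◇s is true at s5.
    At s5: ◇q requires q at some successor in {s0, s3}.
      q holds at s0, so ◇q is true at s5.
Satisfying worlds: {s0, s2, s3, s5, s6}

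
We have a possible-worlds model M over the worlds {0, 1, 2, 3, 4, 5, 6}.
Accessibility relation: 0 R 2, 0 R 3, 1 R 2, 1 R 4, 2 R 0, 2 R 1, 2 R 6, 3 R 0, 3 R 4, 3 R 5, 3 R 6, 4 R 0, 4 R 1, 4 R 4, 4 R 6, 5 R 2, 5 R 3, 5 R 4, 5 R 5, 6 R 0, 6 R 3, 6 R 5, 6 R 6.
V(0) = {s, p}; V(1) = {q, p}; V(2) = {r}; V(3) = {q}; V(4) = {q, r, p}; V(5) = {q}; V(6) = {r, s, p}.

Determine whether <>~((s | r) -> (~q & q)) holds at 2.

Yes

At 2: <>~((s | r) -> (~q & q)) requires ~((s | r) -> (~q & q)) at some successor in {0, 1, 6}.
  ~((s | r) -> (~q & q)) holds at 0, so <>~((s | r) -> (~q & q)) is true at 2.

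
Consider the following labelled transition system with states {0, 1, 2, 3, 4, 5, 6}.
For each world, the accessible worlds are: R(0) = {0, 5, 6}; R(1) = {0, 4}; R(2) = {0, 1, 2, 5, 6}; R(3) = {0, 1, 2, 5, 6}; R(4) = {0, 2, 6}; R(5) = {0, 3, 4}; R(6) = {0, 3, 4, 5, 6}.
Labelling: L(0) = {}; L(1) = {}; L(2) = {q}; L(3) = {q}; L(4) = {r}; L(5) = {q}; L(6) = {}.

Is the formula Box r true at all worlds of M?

No

Let φ = Box r. Evaluate φ at each world:
  0 (successors {0, 5, 6}): φ is false.
  1 (successors {0, 4}): φ is false.
  2 (successors {0, 1, 2, 5, 6}): φ is false.
  3 (successors {0, 1, 2, 5, 6}): φ is false.
  4 (successors {0, 2, 6}): φ is false.
  5 (successors {0, 3, 4}): φ is false.
  6 (successors {0, 3, 4, 5, 6}): φ is false.
Detail at 0 (counterexample):
  At 0: Box r requires r at every successor {0, 5, 6}.
    r fails at 0, so Box r is false at 0.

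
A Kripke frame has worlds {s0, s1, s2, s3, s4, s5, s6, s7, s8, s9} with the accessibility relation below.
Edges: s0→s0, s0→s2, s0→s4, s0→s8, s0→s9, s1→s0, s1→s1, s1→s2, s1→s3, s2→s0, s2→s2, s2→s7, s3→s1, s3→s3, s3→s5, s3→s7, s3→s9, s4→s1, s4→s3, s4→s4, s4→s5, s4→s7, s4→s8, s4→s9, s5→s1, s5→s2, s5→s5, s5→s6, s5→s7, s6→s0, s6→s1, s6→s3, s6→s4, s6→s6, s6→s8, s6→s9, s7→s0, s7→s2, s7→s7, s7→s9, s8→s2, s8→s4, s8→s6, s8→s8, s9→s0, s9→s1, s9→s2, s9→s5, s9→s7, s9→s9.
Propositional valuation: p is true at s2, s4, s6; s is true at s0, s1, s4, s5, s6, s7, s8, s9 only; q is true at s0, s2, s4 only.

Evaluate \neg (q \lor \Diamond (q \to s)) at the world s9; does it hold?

No

Recall that \Diamond ψ holds at a world iff ψ holds at some accessible world.
At s9: q \lor \Diamond (q \to s) is true, so \neg (q \lor \Diamond (q \to s)) is false.
  At s9: q is false, \Diamond (q \to s) is true, so q \lor \Diamond (q \to s) is true.
    At s9: \Diamond (q \to s) requires q \to s at some successor in {s0, s1, s2, s5, s7, s9}.
      q \to s holds at s0, so \Diamond (q \to s) is true at s9.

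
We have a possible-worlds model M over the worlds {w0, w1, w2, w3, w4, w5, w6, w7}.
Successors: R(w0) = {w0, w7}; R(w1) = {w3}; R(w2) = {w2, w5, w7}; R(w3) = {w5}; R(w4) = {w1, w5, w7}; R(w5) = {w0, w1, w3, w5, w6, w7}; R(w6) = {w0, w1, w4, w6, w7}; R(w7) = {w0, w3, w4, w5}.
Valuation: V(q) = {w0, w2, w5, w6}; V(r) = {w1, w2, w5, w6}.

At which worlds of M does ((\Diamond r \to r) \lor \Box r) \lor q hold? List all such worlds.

Let φ = ((\Diamond r \to r) \lor \Box r) \lor q. Evaluate φ at each world:
  w0 (successors {w0, w7}): φ is true.
  w1 (successors {w3}): φ is true.
  w2 (successors {w2, w5, w7}): φ is true.
  w3 (successors {w5}): φ is true.
  w4 (successors {w1, w5, w7}): φ is false.
  w5 (successors {w0, w1, w3, w5, w6, w7}): φ is true.
  w6 (successors {w0, w1, w4, w6, w7}): φ is true.
  w7 (successors {w0, w3, w4, w5}): φ is false.
For instance, at w0:
  At w0: (\Diamond r \to r) \lor \Box r is true, q is true, so ((\Diamond r \to r) \lor \Box r) \lor q is true.
    At w0: \Diamond r \to r is true, \Box r is false, so (\Diamond r \to r) \lor \Box r is true.
      At w0: \Diamond r is false, r is false, so \Diamond r \to r is true.
      At w0: \Box r requires r at every successor {w0, w7}.
        r fails at w0, so \Box r is false at w0.
Satisfying worlds: {w0, w1, w2, w3, w5, w6}

w0, w1, w2, w3, w5, w6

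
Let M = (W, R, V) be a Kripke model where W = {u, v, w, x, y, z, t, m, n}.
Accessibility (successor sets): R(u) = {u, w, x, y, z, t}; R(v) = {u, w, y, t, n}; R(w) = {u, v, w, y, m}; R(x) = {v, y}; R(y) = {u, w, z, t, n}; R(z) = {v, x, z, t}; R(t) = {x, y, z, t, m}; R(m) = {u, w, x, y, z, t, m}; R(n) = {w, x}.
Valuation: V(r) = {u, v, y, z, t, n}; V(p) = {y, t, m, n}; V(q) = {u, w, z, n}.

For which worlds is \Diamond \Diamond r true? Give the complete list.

u, v, w, x, y, z, t, m, n

Recall that \Diamond ψ holds at a world iff ψ holds at some accessible world.
Let φ = \Diamond \Diamond r. Evaluate φ at each world:
  u (successors {u, w, x, y, z, t}): φ is true.
  v (successors {u, w, y, t, n}): φ is true.
  w (successors {u, v, w, y, m}): φ is true.
  x (successors {v, y}): φ is true.
  y (successors {u, w, z, t, n}): φ is true.
  z (successors {v, x, z, t}): φ is true.
  t (successors {x, y, z, t, m}): φ is true.
  m (successors {u, w, x, y, z, t, m}): φ is true.
  n (successors {w, x}): φ is true.
For instance, at z:
  At z: \Diamond \Diamond r requires \Diamond r at some successor in {v, x, z, t}.
    \Diamond r holds at v, so \Diamond \Diamond r is true at z.
      At v: \Diamond r requires r at some successor in {u, w, y, t, n}.
        r holds at u, so \Diamond r is true at v.
Satisfying worlds: {u, v, w, x, y, z, t, m, n}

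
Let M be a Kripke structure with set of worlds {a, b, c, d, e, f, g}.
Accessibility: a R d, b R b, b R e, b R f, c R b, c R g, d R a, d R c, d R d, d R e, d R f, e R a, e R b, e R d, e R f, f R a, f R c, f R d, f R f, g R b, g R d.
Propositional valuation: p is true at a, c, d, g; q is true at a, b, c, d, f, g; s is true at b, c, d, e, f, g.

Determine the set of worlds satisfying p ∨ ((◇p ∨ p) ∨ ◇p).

Let φ = p ∨ ((◇p ∨ p) ∨ ◇p). Evaluate φ at each world:
  a (successors {d}): φ is true.
  b (successors {b, e, f}): φ is false.
  c (successors {b, g}): φ is true.
  d (successors {a, c, d, e, f}): φ is true.
  e (successors {a, b, d, f}): φ is true.
  f (successors {a, c, d, f}): φ is true.
  g (successors {b, d}): φ is true.
For instance, at f:
  At f: p is false, (◇p ∨ p) ∨ ◇p is true, so p ∨ ((◇p ∨ p) ∨ ◇p) is true.
    At f: ◇p ∨ p is true, ◇p is true, so (◇p ∨ p) ∨ ◇p is true.
      At f: ◇p is true, p is false, so ◇p ∨ p is true.
      At f: ◇p requires p at some successor in {a, c, d, f}.
        p holds at a, so ◇p is true at f.
Satisfying worlds: {a, c, d, e, f, g}

a, c, d, e, f, g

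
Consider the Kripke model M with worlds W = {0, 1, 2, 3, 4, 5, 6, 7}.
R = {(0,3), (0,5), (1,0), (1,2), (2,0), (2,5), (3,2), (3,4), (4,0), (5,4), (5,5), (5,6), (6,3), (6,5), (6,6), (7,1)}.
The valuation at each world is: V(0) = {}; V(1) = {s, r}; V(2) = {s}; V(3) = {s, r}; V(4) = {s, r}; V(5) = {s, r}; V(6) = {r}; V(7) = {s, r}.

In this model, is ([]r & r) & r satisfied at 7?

Recall that []ψ holds at a world iff ψ holds at every accessible world, and <>ψ holds iff ψ holds at some accessible world.
At 7: []r & r is true, r is true, so ([]r & r) & r is true.
  At 7: []r is true, r is true, so []r & r is true.
    At 7: []r requires r at every successor {1}.
      At 1: r is true.
    So []r is true at 7.

Yes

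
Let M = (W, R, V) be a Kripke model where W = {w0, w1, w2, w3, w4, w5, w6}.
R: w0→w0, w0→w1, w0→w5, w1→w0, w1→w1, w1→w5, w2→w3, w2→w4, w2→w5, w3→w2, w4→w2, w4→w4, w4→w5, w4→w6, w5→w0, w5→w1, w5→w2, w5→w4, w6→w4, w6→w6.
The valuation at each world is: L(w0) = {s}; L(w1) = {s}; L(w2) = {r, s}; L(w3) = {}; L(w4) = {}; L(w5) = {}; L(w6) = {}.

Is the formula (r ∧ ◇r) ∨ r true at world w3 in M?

At w3: r ∧ ◇r is false, r is false, so (r ∧ ◇r) ∨ r is false.
  At w3: r is false, ◇r is true, so r ∧ ◇r is false.
    At w3: ◇r requires r at some successor in {w2}.
      r holds at w2, so ◇r is true at w3.

No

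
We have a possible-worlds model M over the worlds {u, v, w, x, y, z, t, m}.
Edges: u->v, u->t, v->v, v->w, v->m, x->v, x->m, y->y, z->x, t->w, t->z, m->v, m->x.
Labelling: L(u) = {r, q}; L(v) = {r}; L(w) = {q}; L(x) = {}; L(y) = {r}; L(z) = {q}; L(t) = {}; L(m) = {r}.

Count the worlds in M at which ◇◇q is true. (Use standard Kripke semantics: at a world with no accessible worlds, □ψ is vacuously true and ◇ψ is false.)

Let φ = ◇◇q. Evaluate φ at each world:
  u (successors {v, t}): φ is true.
  v (successors {v, w, m}): φ is true.
  w (successors ∅): φ is false.
  x (successors {v, m}): φ is true.
  y (successors {y}): φ is false.
  z (successors {x}): φ is false.
  t (successors {w, z}): φ is false.
  m (successors {v, x}): φ is true.
For instance, at v:
  At v: ◇◇q requires ◇q at some successor in {v, w, m}.
    ◇q holds at v, so ◇◇q is true at v.
      At v: ◇q requires q at some successor in {v, w, m}.
        q holds at w, so ◇q is true at v.
Satisfying worlds: {u, v, x, m}

4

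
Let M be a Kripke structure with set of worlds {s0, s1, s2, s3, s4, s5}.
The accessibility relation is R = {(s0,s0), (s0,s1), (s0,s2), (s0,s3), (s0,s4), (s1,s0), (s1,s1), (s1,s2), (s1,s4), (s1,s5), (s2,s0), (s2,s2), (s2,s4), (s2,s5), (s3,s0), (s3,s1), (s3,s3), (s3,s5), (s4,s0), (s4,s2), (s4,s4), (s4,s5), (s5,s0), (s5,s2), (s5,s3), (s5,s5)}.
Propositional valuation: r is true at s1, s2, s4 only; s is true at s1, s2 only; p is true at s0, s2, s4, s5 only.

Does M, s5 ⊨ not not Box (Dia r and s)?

At s5: not Box (Dia r and s) is true, so not not Box (Dia r and s) is false.
  At s5: Box (Dia r and s) is false, so not Box (Dia r and s) is true.
    At s5: Box (Dia r and s) requires Dia r and s at every successor {s0, s2, s3, s5}.
      Dia r and s fails at s0, so Box (Dia r and s) is false at s5.

No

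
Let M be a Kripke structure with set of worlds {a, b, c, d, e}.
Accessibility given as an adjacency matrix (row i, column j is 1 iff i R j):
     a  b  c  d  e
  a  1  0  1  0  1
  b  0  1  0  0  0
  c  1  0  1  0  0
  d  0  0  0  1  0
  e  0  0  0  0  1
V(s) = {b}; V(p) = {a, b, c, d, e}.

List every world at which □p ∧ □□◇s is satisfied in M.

Let φ = □p ∧ □□◇s. Evaluate φ at each world:
  a (successors {a, c, e}): φ is false.
  b (successors {b}): φ is true.
  c (successors {a, c}): φ is false.
  d (successors {d}): φ is false.
  e (successors {e}): φ is false.
For instance, at c:
  At c: □p is true, □□◇s is false, so □p ∧ □□◇s is false.
    At c: □p requires p at every successor {a, c}.
      At a: p is true.
      At c: p is true.
    So □p is true at c.
    At c: □□◇s requires □◇s at every successor {a, c}.
      □◇s fails at a, so □□◇s is false at c.
Satisfying worlds: {b}

b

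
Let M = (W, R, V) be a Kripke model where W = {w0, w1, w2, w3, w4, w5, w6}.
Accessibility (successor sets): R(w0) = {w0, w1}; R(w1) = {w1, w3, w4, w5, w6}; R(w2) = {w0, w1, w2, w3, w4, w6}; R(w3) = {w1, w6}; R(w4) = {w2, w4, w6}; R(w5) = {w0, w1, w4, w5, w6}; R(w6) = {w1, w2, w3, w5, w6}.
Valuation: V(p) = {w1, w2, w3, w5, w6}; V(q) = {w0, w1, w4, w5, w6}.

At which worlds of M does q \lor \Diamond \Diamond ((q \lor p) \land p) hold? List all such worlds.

w0, w1, w2, w3, w4, w5, w6

Recall that \Diamond ψ holds at a world iff ψ holds at some accessible world.
Let φ = q \lor \Diamond \Diamond ((q \lor p) \land p). Evaluate φ at each world:
  w0 (successors {w0, w1}): φ is true.
  w1 (successors {w1, w3, w4, w5, w6}): φ is true.
  w2 (successors {w0, w1, w2, w3, w4, w6}): φ is true.
  w3 (successors {w1, w6}): φ is true.
  w4 (successors {w2, w4, w6}): φ is true.
  w5 (successors {w0, w1, w4, w5, w6}): φ is true.
  w6 (successors {w1, w2, w3, w5, w6}): φ is true.
For instance, at w6:
  At w6: q is true, \Diamond \Diamond ((q \lor p) \land p) is true, so q \lor \Diamond \Diamond ((q \lor p) \land p) is true.
    At w6: \Diamond \Diamond ((q \lor p) \land p) requires \Diamond ((q \lor p) \land p) at some successor in {w1, w2, w3, w5, w6}.
      \Diamond ((q \lor p) \land p) holds at w1, so \Diamond \Diamond ((q \lor p) \land p) is true at w6.
Satisfying worlds: {w0, w1, w2, w3, w4, w5, w6}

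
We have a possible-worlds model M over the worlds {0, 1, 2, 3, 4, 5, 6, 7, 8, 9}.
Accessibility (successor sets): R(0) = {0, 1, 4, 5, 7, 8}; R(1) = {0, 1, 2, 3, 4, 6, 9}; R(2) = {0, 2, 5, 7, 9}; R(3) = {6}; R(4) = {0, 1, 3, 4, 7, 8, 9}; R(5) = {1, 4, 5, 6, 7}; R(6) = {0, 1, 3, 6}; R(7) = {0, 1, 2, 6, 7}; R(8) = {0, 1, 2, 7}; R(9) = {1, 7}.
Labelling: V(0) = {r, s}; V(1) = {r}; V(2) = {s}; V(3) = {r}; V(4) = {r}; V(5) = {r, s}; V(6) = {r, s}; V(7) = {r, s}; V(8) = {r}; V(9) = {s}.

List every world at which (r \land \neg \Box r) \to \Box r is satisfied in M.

0, 2, 3, 5, 6, 9

Recall that \Box ψ holds at a world iff ψ holds at every accessible world, and \Diamond ψ holds iff ψ holds at some accessible world.
Let φ = (r \land \neg \Box r) \to \Box r. Evaluate φ at each world:
  0 (successors {0, 1, 4, 5, 7, 8}): φ is true.
  1 (successors {0, 1, 2, 3, 4, 6, 9}): φ is false.
  2 (successors {0, 2, 5, 7, 9}): φ is true.
  3 (successors {6}): φ is true.
  4 (successors {0, 1, 3, 4, 7, 8, 9}): φ is false.
  5 (successors {1, 4, 5, 6, 7}): φ is true.
  6 (successors {0, 1, 3, 6}): φ is true.
  7 (successors {0, 1, 2, 6, 7}): φ is false.
  8 (successors {0, 1, 2, 7}): φ is false.
  9 (successors {1, 7}): φ is true.
For instance, at 5:
  At 5: r \land \neg \Box r is false, \Box r is true, so (r \land \neg \Box r) \to \Box r is true.
    At 5: r is true, \neg \Box r is false, so r \land \neg \Box r is false.
      At 5: \Box r is true, so \neg \Box r is false.
    At 5: \Box r requires r at every successor {1, 4, 5, 6, 7}.
      At 1: r is true.
      At 4: r is true.
      At 5: r is true.
      At 6: r is true.
      At 7: r is true.
    So \Box r is true at 5.
Satisfying worlds: {0, 2, 3, 5, 6, 9}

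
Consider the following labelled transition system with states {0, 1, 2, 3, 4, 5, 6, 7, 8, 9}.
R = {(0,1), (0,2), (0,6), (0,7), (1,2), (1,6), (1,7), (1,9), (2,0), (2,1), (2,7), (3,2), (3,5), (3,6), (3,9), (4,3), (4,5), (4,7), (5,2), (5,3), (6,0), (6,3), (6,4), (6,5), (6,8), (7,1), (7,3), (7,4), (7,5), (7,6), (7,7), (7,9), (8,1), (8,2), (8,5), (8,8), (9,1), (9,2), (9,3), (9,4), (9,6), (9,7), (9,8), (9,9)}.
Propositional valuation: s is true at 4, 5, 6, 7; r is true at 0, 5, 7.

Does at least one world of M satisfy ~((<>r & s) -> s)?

No

Let φ = ~((<>r & s) -> s). Evaluate φ at each world:
  0 (successors {1, 2, 6, 7}): φ is false.
  1 (successors {2, 6, 7, 9}): φ is false.
  2 (successors {0, 1, 7}): φ is false.
  3 (successors {2, 5, 6, 9}): φ is false.
  4 (successors {3, 5, 7}): φ is false.
  5 (successors {2, 3}): φ is false.
  6 (successors {0, 3, 4, 5, 8}): φ is false.
  7 (successors {1, 3, 4, 5, 6, 7, 9}): φ is false.
  8 (successors {1, 2, 5, 8}): φ is false.
  9 (successors {1, 2, 3, 4, 6, 7, 8, 9}): φ is false.
For instance, at 5:
  At 5: (<>r & s) -> s is true, so ~((<>r & s) -> s) is false.
    At 5: <>r & s is false, s is true, so (<>r & s) -> s is true.
      At 5: <>r is false, s is true, so <>r & s is false.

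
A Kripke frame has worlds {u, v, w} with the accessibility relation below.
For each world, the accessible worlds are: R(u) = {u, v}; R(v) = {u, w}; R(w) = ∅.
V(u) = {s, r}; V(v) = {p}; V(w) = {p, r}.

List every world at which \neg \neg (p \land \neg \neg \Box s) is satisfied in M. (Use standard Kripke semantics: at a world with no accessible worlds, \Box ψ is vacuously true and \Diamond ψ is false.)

Recall that \Box ψ holds at a world iff ψ holds at every accessible world, and \Diamond ψ holds iff ψ holds at some accessible world.
Let φ = \neg \neg (p \land \neg \neg \Box s). Evaluate φ at each world:
  u (successors {u, v}): φ is false.
  v (successors {u, w}): φ is false.
  w (successors ∅): φ is true.
For instance, at u:
  At u: \neg (p \land \neg \neg \Box s) is true, so \neg \neg (p \land \neg \neg \Box s) is false.
    At u: p \land \neg \neg \Box s is false, so \neg (p \land \neg \neg \Box s) is true.
      At u: p is false, \neg \neg \Box s is false, so p \land \neg \neg \Box s is false.
Satisfying worlds: {w}

w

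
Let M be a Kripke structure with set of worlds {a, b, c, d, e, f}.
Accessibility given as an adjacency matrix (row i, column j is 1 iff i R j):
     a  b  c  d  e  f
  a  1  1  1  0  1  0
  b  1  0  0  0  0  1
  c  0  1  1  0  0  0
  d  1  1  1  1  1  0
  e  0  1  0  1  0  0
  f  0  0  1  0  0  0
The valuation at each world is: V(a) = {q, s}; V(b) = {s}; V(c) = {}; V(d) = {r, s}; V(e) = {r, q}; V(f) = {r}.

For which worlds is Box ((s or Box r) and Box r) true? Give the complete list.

Recall that Box ψ holds at a world iff ψ holds at every accessible world, and Dia ψ holds iff ψ holds at some accessible world.
Let φ = Box ((s or Box r) and Box r). Evaluate φ at each world:
  a (successors {a, b, c, e}): φ is false.
  b (successors {a, f}): φ is false.
  c (successors {b, c}): φ is false.
  d (successors {a, b, c, d, e}): φ is false.
  e (successors {b, d}): φ is false.
  f (successors {c}): φ is false.
For instance, at f:
  At f: Box ((s or Box r) and Box r) requires (s or Box r) and Box r at every successor {c}.
    (s or Box r) and Box r fails at c, so Box ((s or Box r) and Box r) is false at f.
      At c: s or Box r is false, Box r is false, so (s or Box r) and Box r is false.
Satisfying worlds: none.

none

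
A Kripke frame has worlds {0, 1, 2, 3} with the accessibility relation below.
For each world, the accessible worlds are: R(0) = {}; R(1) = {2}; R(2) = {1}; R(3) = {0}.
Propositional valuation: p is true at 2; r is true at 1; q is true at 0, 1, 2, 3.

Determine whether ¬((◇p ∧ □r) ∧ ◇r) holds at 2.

At 2: (◇p ∧ □r) ∧ ◇r is false, so ¬((◇p ∧ □r) ∧ ◇r) is true.
  At 2: ◇p ∧ □r is false, ◇r is true, so (◇p ∧ □r) ∧ ◇r is false.
    At 2: ◇p is false, □r is true, so ◇p ∧ □r is false.
      At 2: ◇p requires p at some successor in {1}.
        At 1: p is false.
      So ◇p is false at 2.
      At 2: □r requires r at every successor {1}.
        At 1: r is true.
      So □r is true at 2.
    At 2: ◇r requires r at some successor in {1}.
      r holds at 1, so ◇r is true at 2.

Yes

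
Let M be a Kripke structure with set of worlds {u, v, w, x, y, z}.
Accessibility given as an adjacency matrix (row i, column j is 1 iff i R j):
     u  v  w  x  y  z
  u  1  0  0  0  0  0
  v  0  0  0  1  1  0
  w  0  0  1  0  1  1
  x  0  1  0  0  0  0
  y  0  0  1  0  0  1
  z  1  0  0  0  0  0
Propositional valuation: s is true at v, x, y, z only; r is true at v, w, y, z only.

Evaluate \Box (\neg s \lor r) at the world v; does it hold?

At v: \Box (\neg s \lor r) requires \neg s \lor r at every successor {x, y}.
  \neg s \lor r fails at x, so \Box (\neg s \lor r) is false at v.

No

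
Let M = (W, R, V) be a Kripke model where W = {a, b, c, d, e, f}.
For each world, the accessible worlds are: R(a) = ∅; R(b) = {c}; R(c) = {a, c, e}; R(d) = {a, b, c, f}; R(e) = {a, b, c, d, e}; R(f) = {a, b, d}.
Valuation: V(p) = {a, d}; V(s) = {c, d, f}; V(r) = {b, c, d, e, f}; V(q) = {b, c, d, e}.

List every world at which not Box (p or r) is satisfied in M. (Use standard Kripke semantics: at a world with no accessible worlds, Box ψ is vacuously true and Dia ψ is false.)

none

Let φ = not Box (p or r). Evaluate φ at each world:
  a (successors ∅): φ is false.
  b (successors {c}): φ is false.
  c (successors {a, c, e}): φ is false.
  d (successors {a, b, c, f}): φ is false.
  e (successors {a, b, c, d, e}): φ is false.
  f (successors {a, b, d}): φ is false.
For instance, at e:
  At e: Box (p or r) is true, so not Box (p or r) is false.
    At e: Box (p or r) requires p or r at every successor {a, b, c, d, e}.
      At a: p or r is true.
      At b: p or r is true.
      At c: p or r is true.
      At d: p or r is true.
      At e: p or r is true.
    So Box (p or r) is true at e.
Satisfying worlds: none.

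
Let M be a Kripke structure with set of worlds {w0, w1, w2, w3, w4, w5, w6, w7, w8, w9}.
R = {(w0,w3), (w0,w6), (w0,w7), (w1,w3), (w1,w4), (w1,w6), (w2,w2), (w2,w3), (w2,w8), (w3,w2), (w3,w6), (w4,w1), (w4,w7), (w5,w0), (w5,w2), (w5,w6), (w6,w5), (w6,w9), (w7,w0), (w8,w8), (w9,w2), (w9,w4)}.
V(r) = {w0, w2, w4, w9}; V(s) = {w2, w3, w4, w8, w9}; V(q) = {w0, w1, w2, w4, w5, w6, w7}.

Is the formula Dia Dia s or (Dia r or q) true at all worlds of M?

Yes

Let φ = Dia Dia s or (Dia r or q). Evaluate φ at each world:
  w0 (successors {w3, w6, w7}): φ is true.
  w1 (successors {w3, w4, w6}): φ is true.
  w2 (successors {w2, w3, w8}): φ is true.
  w3 (successors {w2, w6}): φ is true.
  w4 (successors {w1, w7}): φ is true.
  w5 (successors {w0, w2, w6}): φ is true.
  w6 (successors {w5, w9}): φ is true.
  w7 (successors {w0}): φ is true.
  w8 (successors {w8}): φ is true.
  w9 (successors {w2, w4}): φ is true.
For instance, at w5:
  At w5: Dia Dia s is true, Dia r or q is true, so Dia Dia s or (Dia r or q) is true.
    At w5: Dia Dia s requires Dia s at some successor in {w0, w2, w6}.
      Dia s holds at w0, so Dia Dia s is true at w5.
    At w5: Dia r is true, q is true, so Dia r or q is true.
      At w5: Dia r requires r at some successor in {w0, w2, w6}.
        r holds at w0, so Dia r is true at w5.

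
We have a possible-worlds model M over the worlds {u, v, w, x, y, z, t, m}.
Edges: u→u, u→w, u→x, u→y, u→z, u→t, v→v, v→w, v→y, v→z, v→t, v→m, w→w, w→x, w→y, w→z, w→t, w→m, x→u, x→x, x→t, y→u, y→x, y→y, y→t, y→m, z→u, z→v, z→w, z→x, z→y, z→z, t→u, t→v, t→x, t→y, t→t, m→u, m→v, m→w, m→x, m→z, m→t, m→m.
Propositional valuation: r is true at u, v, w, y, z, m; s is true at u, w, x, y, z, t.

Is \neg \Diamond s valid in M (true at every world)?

No

Let φ = \neg \Diamond s. Evaluate φ at each world:
  u (successors {u, w, x, y, z, t}): φ is false.
  v (successors {v, w, y, z, t, m}): φ is false.
  w (successors {w, x, y, z, t, m}): φ is false.
  x (successors {u, x, t}): φ is false.
  y (successors {u, x, y, t, m}): φ is false.
  z (successors {u, v, w, x, y, z}): φ is false.
  t (successors {u, v, x, y, t}): φ is false.
  m (successors {u, v, w, x, z, t, m}): φ is false.
Detail at u (counterexample):
  At u: \Diamond s is true, so \neg \Diamond s is false.
    At u: \Diamond s requires s at some successor in {u, w, x, y, z, t}.
      s holds at u, so \Diamond s is true at u.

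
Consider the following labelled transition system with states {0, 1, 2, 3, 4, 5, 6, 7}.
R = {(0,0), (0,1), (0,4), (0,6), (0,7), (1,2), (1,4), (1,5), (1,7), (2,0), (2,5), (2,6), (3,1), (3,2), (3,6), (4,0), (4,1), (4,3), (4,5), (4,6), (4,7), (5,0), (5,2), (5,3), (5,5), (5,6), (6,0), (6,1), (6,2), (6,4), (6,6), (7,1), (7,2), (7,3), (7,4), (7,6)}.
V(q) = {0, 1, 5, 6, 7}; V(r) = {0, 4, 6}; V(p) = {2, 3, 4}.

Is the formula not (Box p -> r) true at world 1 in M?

At 1: Box p -> r is true, so not (Box p -> r) is false.
  At 1: Box p is false, r is false, so Box p -> r is true.
    At 1: Box p requires p at every successor {2, 4, 5, 7}.
      p fails at 5, so Box p is false at 1.

No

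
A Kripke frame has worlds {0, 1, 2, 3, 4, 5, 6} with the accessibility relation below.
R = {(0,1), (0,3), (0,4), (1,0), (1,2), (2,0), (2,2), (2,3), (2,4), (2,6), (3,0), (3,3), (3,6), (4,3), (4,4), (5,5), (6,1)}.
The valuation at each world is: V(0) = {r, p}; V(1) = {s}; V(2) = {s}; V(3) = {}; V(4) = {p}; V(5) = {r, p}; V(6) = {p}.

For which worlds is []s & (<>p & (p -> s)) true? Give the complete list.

Let φ = []s & (<>p & (p -> s)). Evaluate φ at each world:
  0 (successors {1, 3, 4}): φ is false.
  1 (successors {0, 2}): φ is false.
  2 (successors {0, 2, 3, 4, 6}): φ is false.
  3 (successors {0, 3, 6}): φ is false.
  4 (successors {3, 4}): φ is false.
  5 (successors {5}): φ is false.
  6 (successors {1}): φ is false.
For instance, at 5:
  At 5: []s is false, <>p & (p -> s) is false, so []s & (<>p & (p -> s)) is false.
    At 5: []s requires s at every successor {5}.
      s fails at 5, so []s is false at 5.
    At 5: <>p is true, p -> s is false, so <>p & (p -> s) is false.
      At 5: <>p requires p at some successor in {5}.
        p holds at 5, so <>p is true at 5.
Satisfying worlds: none.

none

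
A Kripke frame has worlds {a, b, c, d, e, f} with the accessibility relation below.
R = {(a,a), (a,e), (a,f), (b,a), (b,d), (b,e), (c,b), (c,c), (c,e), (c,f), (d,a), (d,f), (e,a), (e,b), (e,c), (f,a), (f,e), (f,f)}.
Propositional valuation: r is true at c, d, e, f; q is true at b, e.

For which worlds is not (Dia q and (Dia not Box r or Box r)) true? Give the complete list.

Let φ = not (Dia q and (Dia not Box r or Box r)). Evaluate φ at each world:
  a (successors {a, e, f}): φ is false.
  b (successors {a, d, e}): φ is false.
  c (successors {b, c, e, f}): φ is false.
  d (successors {a, f}): φ is true.
  e (successors {a, b, c}): φ is false.
  f (successors {a, e, f}): φ is false.
For instance, at c:
  At c: Dia q and (Dia not Box r or Box r) is true, so not (Dia q and (Dia not Box r or Box r)) is false.
    At c: Dia q is true, Dia not Box r or Box r is true, so Dia q and (Dia not Box r or Box r) is true.
      At c: Dia q requires q at some successor in {b, c, e, f}.
        q holds at b, so Dia q is true at c.
      At c: Dia not Box r is true, Box r is false, so Dia not Box r or Box r is true.
Satisfying worlds: {d}

d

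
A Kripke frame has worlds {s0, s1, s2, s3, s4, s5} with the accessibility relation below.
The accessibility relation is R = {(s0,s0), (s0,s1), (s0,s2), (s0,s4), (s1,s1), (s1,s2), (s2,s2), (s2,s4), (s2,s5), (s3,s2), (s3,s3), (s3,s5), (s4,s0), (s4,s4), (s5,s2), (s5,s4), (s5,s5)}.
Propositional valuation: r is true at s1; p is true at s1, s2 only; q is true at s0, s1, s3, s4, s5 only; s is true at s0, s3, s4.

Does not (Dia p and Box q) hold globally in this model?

Let φ = not (Dia p and Box q). Evaluate φ at each world:
  s0 (successors {s0, s1, s2, s4}): φ is true.
  s1 (successors {s1, s2}): φ is true.
  s2 (successors {s2, s4, s5}): φ is true.
  s3 (successors {s2, s3, s5}): φ is true.
  s4 (successors {s0, s4}): φ is true.
  s5 (successors {s2, s4, s5}): φ is true.
For instance, at s3:
  At s3: Dia p and Box q is false, so not (Dia p and Box q) is true.
    At s3: Dia p is true, Box q is false, so Dia p and Box q is false.
      At s3: Dia p requires p at some successor in {s2, s3, s5}.
        p holds at s2, so Dia p is true at s3.
      At s3: Box q requires q at every successor {s2, s3, s5}.
        q fails at s2, so Box q is false at s3.

Yes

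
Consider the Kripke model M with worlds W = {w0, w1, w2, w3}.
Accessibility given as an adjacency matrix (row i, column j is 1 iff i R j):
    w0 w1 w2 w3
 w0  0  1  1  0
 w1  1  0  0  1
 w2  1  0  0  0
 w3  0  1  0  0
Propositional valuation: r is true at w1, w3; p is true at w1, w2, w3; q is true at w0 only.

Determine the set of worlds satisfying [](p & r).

w3

Let φ = [](p & r). Evaluate φ at each world:
  w0 (successors {w1, w2}): φ is false.
  w1 (successors {w0, w3}): φ is false.
  w2 (successors {w0}): φ is false.
  w3 (successors {w1}): φ is true.
For instance, at w1:
  At w1: [](p & r) requires p & r at every successor {w0, w3}.
    p & r fails at w0, so [](p & r) is false at w1.
Satisfying worlds: {w3}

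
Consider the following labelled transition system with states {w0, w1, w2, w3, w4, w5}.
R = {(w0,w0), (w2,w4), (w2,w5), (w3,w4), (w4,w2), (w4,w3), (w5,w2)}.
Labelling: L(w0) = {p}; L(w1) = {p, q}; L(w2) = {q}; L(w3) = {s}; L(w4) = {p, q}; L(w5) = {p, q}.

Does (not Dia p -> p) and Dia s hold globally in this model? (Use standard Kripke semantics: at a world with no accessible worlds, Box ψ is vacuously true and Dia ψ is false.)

No

Let φ = (not Dia p -> p) and Dia s. Evaluate φ at each world:
  w0 (successors {w0}): φ is false.
  w1 (successors ∅): φ is false.
  w2 (successors {w4, w5}): φ is false.
  w3 (successors {w4}): φ is false.
  w4 (successors {w2, w3}): φ is true.
  w5 (successors {w2}): φ is false.
Detail at w0 (counterexample):
  At w0: not Dia p -> p is true, Dia s is false, so (not Dia p -> p) and Dia s is false.
    At w0: not Dia p is false, p is true, so not Dia p -> p is true.
      At w0: Dia p is true, so not Dia p is false.
    At w0: Dia s requires s at some successor in {w0}.
      At w0: s is false.
    So Dia s is false at w0.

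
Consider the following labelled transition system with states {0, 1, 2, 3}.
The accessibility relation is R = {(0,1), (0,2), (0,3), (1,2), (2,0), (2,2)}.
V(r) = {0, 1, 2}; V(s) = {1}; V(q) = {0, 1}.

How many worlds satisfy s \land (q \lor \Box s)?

1

Let φ = s \land (q \lor \Box s). Evaluate φ at each world:
  0 (successors {1, 2, 3}): φ is false.
  1 (successors {2}): φ is true.
  2 (successors {0, 2}): φ is false.
  3 (successors ∅): φ is false.
For instance, at 0:
  At 0: s is false, q \lor \Box s is true, so s \land (q \lor \Box s) is false.
    At 0: q is true, \Box s is false, so q \lor \Box s is true.
      At 0: \Box s requires s at every successor {1, 2, 3}.
        s fails at 2, so \Box s is false at 0.
Satisfying worlds: {1}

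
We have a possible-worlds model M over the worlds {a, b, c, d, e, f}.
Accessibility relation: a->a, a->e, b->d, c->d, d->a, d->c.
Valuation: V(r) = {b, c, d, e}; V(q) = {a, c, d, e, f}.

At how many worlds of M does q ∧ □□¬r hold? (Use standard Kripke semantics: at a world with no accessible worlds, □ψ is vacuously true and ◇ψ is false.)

2

Let φ = q ∧ □□¬r. Evaluate φ at each world:
  a (successors {a, e}): φ is false.
  b (successors {d}): φ is false.
  c (successors {d}): φ is false.
  d (successors {a, c}): φ is false.
  e (successors ∅): φ is true.
  f (successors ∅): φ is true.
For instance, at a:
  At a: q is true, □□¬r is false, so q ∧ □□¬r is false.
    At a: □□¬r requires □¬r at every successor {a, e}.
      □¬r fails at a, so □□¬r is false at a.
Satisfying worlds: {e, f}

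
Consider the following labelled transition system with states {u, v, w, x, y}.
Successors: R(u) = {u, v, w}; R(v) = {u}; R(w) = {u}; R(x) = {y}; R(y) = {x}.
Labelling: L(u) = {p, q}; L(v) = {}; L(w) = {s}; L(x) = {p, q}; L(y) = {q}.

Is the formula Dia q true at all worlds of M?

Yes

Recall that Dia ψ holds at a world iff ψ holds at some accessible world.
Let φ = Dia q. Evaluate φ at each world:
  u (successors {u, v, w}): φ is true.
  v (successors {u}): φ is true.
  w (successors {u}): φ is true.
  x (successors {y}): φ is true.
  y (successors {x}): φ is true.
For instance, at y:
  At y: Dia q requires q at some successor in {x}.
    q holds at x, so Dia q is true at y.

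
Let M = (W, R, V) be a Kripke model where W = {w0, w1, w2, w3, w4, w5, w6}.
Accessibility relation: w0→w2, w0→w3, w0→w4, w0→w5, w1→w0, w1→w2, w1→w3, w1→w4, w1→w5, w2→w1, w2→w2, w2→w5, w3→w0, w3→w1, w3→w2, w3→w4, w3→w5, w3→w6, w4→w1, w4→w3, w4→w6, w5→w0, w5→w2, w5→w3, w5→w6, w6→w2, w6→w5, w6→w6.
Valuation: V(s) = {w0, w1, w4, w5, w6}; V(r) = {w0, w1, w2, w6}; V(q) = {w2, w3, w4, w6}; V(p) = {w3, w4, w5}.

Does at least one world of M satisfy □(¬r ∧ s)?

No

Let φ = □(¬r ∧ s). Evaluate φ at each world:
  w0 (successors {w2, w3, w4, w5}): φ is false.
  w1 (successors {w0, w2, w3, w4, w5}): φ is false.
  w2 (successors {w1, w2, w5}): φ is false.
  w3 (successors {w0, w1, w2, w4, w5, w6}): φ is false.
  w4 (successors {w1, w3, w6}): φ is false.
  w5 (successors {w0, w2, w3, w6}): φ is false.
  w6 (successors {w2, w5, w6}): φ is false.
For instance, at w4:
  At w4: □(¬r ∧ s) requires ¬r ∧ s at every successor {w1, w3, w6}.
    ¬r ∧ s fails at w1, so □(¬r ∧ s) is false at w4.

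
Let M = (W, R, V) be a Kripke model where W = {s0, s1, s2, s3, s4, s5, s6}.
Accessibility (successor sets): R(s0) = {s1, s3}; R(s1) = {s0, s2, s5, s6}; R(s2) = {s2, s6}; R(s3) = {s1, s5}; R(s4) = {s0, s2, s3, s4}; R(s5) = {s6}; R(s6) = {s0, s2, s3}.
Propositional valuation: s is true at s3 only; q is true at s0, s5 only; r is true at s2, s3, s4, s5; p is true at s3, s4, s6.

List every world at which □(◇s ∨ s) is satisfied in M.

Let φ = □(◇s ∨ s). Evaluate φ at each world:
  s0 (successors {s1, s3}): φ is false.
  s1 (successors {s0, s2, s5, s6}): φ is false.
  s2 (successors {s2, s6}): φ is false.
  s3 (successors {s1, s5}): φ is false.
  s4 (successors {s0, s2, s3, s4}): φ is false.
  s5 (successors {s6}): φ is true.
  s6 (successors {s0, s2, s3}): φ is false.
For instance, at s1:
  At s1: □(◇s ∨ s) requires ◇s ∨ s at every successor {s0, s2, s5, s6}.
    ◇s ∨ s fails at s2, so □(◇s ∨ s) is false at s1.
      At s2: ◇s is false, s is false, so ◇s ∨ s is false.
Satisfying worlds: {s5}

s5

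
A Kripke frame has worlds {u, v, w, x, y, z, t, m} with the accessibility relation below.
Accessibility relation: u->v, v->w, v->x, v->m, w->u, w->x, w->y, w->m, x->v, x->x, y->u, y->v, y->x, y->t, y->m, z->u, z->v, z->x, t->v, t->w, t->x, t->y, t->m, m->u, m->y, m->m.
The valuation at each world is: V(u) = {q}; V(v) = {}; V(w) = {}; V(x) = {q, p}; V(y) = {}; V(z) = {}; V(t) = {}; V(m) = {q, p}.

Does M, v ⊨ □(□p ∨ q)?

At v: □(□p ∨ q) requires □p ∨ q at every successor {w, x, m}.
  □p ∨ q fails at w, so □(□p ∨ q) is false at v.
    At w: □p is false, q is false, so □p ∨ q is false.
      At w: □p requires p at every successor {u, x, y, m}.
        p fails at u, so □p is false at w.

No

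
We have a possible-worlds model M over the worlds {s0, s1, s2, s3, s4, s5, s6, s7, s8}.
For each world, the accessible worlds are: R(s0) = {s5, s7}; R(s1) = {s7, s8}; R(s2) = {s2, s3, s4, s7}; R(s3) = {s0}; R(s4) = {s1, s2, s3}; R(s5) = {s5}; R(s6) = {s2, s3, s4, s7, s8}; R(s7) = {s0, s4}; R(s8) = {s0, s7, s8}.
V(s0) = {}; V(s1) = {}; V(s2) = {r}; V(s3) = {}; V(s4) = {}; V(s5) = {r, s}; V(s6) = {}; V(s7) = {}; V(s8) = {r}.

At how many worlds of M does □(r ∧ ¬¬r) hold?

Let φ = □(r ∧ ¬¬r). Evaluate φ at each world:
  s0 (successors {s5, s7}): φ is false.
  s1 (successors {s7, s8}): φ is false.
  s2 (successors {s2, s3, s4, s7}): φ is false.
  s3 (successors {s0}): φ is false.
  s4 (successors {s1, s2, s3}): φ is false.
  s5 (successors {s5}): φ is true.
  s6 (successors {s2, s3, s4, s7, s8}): φ is false.
  s7 (successors {s0, s4}): φ is false.
  s8 (successors {s0, s7, s8}): φ is false.
For instance, at s4:
  At s4: □(r ∧ ¬¬r) requires r ∧ ¬¬r at every successor {s1, s2, s3}.
    r ∧ ¬¬r fails at s1, so □(r ∧ ¬¬r) is false at s4.
Satisfying worlds: {s5}

1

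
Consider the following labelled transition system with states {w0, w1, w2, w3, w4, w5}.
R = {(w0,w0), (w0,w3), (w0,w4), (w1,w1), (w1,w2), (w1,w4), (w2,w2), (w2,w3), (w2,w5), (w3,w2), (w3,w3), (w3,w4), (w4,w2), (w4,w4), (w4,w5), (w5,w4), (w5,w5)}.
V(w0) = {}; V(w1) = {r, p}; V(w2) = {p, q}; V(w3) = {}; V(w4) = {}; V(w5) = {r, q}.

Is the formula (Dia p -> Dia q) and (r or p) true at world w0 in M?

Recall that Dia ψ holds at a world iff ψ holds at some accessible world.
At w0: Dia p -> Dia q is true, r or p is false, so (Dia p -> Dia q) and (r or p) is false.
  At w0: Dia p is false, Dia q is false, so Dia p -> Dia q is true.
    At w0: Dia p requires p at some successor in {w0, w3, w4}.
      At w0: p is false.
      At w3: p is false.
      At w4: p is false.
    So Dia p is false at w0.
    At w0: Dia q requires q at some successor in {w0, w3, w4}.
      At w0: q is false.
      At w3: q is false.
      At w4: q is false.
    So Dia q is false at w0.

No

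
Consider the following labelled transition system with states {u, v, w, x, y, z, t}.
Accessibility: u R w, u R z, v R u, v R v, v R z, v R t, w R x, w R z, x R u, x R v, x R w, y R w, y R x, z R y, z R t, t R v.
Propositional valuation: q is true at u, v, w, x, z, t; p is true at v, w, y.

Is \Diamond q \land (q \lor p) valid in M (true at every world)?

Recall that \Diamond ψ holds at a world iff ψ holds at some accessible world.
Let φ = \Diamond q \land (q \lor p). Evaluate φ at each world:
  u (successors {w, z}): φ is true.
  v (successors {u, v, z, t}): φ is true.
  w (successors {x, z}): φ is true.
  x (successors {u, v, w}): φ is true.
  y (successors {w, x}): φ is true.
  z (successors {y, t}): φ is true.
  t (successors {v}): φ is true.
For instance, at u:
  At u: \Diamond q is true, q \lor p is true, so \Diamond q \land (q \lor p) is true.
    At u: \Diamond q requires q at some successor in {w, z}.
      q holds at w, so \Diamond q is true at u.

Yes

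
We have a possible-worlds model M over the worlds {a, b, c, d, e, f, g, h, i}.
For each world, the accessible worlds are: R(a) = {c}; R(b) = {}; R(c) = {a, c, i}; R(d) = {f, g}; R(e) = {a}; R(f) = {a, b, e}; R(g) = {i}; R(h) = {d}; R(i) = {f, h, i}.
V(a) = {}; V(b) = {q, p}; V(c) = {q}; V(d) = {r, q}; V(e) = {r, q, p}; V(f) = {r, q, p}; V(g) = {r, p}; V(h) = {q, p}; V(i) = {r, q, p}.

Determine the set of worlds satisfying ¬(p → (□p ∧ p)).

Recall that □ψ holds at a world iff ψ holds at every accessible world, and ◇ψ holds iff ψ holds at some accessible world.
Let φ = ¬(p → (□p ∧ p)). Evaluate φ at each world:
  a (successors {c}): φ is false.
  b (successors ∅): φ is false.
  c (successors {a, c, i}): φ is false.
  d (successors {f, g}): φ is false.
  e (successors {a}): φ is true.
  f (successors {a, b, e}): φ is true.
  g (successors {i}): φ is false.
  h (successors {d}): φ is true.
  i (successors {f, h, i}): φ is false.
For instance, at g:
  At g: p → (□p ∧ p) is true, so ¬(p → (□p ∧ p)) is false.
    At g: p is true, □p ∧ p is true, so p → (□p ∧ p) is true.
      At g: □p is true, p is true, so □p ∧ p is true.
Satisfying worlds: {e, f, h}

e, f, h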